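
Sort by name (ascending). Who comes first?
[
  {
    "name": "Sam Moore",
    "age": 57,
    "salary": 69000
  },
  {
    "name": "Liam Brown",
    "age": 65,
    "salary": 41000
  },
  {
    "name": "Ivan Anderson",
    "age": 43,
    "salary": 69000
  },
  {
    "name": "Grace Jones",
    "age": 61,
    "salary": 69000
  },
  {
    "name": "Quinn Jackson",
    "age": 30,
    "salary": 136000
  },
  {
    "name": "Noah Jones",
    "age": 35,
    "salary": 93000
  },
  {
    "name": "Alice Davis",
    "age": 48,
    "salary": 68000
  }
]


Sort by: name (ascending)

Sorted order:
  1. Alice Davis (name = Alice Davis)
  2. Grace Jones (name = Grace Jones)
  3. Ivan Anderson (name = Ivan Anderson)
  4. Liam Brown (name = Liam Brown)
  5. Noah Jones (name = Noah Jones)
  6. Quinn Jackson (name = Quinn Jackson)
  7. Sam Moore (name = Sam Moore)

First: Alice Davis

Alice Davis


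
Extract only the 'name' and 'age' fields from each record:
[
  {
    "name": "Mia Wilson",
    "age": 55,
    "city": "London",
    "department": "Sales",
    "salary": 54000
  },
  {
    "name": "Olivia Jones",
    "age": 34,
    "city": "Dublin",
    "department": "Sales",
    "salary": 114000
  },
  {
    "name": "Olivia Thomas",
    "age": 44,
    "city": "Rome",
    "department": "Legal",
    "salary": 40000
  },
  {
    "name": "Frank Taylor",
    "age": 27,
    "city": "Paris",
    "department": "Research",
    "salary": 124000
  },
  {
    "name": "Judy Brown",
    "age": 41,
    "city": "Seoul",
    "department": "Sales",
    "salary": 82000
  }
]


Original: 5 records with fields: name, age, city, department, salary
Keep: ['name', 'age']
Drop: ['city', 'department', 'salary']
Result: 5 records, 2 fields each

[
  {
    "name": "Mia Wilson",
    "age": 55
  },
  {
    "name": "Olivia Jones",
    "age": 34
  },
  {
    "name": "Olivia Thomas",
    "age": 44
  },
  {
    "name": "Frank Taylor",
    "age": 27
  },
  {
    "name": "Judy Brown",
    "age": 41
  }
]


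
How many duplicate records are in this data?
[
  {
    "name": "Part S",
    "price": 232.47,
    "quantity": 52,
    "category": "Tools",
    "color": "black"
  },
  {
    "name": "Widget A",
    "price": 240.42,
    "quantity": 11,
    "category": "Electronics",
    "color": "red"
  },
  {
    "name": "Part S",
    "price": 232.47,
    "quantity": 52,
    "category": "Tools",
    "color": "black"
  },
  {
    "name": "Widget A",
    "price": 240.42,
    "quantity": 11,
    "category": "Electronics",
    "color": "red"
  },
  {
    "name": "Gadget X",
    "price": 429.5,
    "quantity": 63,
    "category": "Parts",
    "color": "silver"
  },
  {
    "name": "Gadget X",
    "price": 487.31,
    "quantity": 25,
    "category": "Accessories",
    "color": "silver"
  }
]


Checking 6 records for duplicates:

  Row 1: Part S ($232.47, qty 52)
  Row 2: Widget A ($240.42, qty 11)
  Row 3: Part S ($232.47, qty 52) <-- DUPLICATE
  Row 4: Widget A ($240.42, qty 11) <-- DUPLICATE
  Row 5: Gadget X ($429.5, qty 63)
  Row 6: Gadget X ($487.31, qty 25)

Duplicates found: 2
Unique records: 4

2 duplicates, 4 unique


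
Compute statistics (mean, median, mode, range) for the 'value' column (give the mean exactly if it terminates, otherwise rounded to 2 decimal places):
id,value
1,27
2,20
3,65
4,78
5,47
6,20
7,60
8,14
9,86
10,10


Data: [27, 20, 65, 78, 47, 20, 60, 14, 86, 10]
Count: 10
Sum: 427
Mean: 427/10 = 42.7
Sorted: [10, 14, 20, 20, 27, 47, 60, 65, 78, 86]
Median: 37.0
Mode: 20 (2 times)
Range: 86 - 10 = 76
Min: 10, Max: 86

mean=42.7, median=37.0, mode=20, range=76


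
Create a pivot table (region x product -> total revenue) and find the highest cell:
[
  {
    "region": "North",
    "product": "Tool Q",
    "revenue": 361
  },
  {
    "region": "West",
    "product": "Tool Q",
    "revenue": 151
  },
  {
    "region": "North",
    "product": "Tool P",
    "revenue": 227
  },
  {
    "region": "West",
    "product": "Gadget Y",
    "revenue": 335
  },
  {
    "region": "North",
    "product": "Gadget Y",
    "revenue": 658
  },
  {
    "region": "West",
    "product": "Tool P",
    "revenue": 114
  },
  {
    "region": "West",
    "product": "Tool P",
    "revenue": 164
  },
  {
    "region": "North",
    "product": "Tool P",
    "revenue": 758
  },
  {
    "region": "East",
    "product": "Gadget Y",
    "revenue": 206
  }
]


Pivot: region (rows) x product (columns) -> total revenue

     Gadget Y      Tool P        Tool Q      
East           206             0             0  
North          658           985           361  
West           335           278           151  

Highest: North / Tool P = $985

North / Tool P = $985


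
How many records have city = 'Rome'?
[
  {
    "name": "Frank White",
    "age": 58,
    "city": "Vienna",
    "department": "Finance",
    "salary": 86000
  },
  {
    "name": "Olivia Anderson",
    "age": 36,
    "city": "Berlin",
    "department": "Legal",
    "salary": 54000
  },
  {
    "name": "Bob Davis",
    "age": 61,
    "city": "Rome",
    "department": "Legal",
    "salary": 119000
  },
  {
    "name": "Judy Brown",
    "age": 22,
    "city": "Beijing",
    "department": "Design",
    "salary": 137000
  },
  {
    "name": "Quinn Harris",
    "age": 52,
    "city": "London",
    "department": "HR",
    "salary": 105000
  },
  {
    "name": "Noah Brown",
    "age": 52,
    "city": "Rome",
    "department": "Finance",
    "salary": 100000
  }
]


Data: 6 records
Condition: city = 'Rome'

Checking each record:
  Frank White: Vienna
  Olivia Anderson: Berlin
  Bob Davis: Rome MATCH
  Judy Brown: Beijing
  Quinn Harris: London
  Noah Brown: Rome MATCH

Count: 2

2


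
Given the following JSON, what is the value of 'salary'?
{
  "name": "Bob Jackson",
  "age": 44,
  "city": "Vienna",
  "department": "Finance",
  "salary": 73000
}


Looking up field 'salary'
Value: 73000

73000


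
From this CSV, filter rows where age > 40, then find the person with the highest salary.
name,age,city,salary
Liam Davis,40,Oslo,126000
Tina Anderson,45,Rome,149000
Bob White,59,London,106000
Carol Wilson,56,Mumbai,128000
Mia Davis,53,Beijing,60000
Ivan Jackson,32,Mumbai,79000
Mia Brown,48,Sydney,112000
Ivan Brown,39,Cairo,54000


Filter: age > 40
Sort by: salary (descending)

Filtered records (5):
  Tina Anderson, age 45, salary $149000
  Carol Wilson, age 56, salary $128000
  Mia Brown, age 48, salary $112000
  Bob White, age 59, salary $106000
  Mia Davis, age 53, salary $60000

Highest salary: Tina Anderson ($149000)

Tina Anderson


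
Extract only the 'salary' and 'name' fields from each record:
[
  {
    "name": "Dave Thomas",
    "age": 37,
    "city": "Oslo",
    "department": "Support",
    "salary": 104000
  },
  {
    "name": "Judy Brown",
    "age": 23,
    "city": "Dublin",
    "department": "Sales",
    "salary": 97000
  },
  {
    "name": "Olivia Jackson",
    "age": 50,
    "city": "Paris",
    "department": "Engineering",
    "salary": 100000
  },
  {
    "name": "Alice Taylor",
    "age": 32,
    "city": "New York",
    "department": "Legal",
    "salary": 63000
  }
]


Original: 4 records with fields: name, age, city, department, salary
Keep: ['salary', 'name']
Drop: ['age', 'city', 'department']
Result: 4 records, 2 fields each

[
  {
    "salary": 104000,
    "name": "Dave Thomas"
  },
  {
    "salary": 97000,
    "name": "Judy Brown"
  },
  {
    "salary": 100000,
    "name": "Olivia Jackson"
  },
  {
    "salary": 63000,
    "name": "Alice Taylor"
  }
]


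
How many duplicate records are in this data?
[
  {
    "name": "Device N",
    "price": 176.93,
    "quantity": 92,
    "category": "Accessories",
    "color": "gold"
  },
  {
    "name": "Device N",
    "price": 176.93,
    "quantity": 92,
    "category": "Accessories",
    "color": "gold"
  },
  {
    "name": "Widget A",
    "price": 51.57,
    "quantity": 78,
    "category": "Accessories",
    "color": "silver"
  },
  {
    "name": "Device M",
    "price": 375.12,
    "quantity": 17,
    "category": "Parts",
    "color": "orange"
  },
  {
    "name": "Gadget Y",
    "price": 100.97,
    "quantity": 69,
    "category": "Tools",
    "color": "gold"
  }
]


Checking 5 records for duplicates:

  Row 1: Device N ($176.93, qty 92)
  Row 2: Device N ($176.93, qty 92) <-- DUPLICATE
  Row 3: Widget A ($51.57, qty 78)
  Row 4: Device M ($375.12, qty 17)
  Row 5: Gadget Y ($100.97, qty 69)

Duplicates found: 1
Unique records: 4

1 duplicates, 4 unique


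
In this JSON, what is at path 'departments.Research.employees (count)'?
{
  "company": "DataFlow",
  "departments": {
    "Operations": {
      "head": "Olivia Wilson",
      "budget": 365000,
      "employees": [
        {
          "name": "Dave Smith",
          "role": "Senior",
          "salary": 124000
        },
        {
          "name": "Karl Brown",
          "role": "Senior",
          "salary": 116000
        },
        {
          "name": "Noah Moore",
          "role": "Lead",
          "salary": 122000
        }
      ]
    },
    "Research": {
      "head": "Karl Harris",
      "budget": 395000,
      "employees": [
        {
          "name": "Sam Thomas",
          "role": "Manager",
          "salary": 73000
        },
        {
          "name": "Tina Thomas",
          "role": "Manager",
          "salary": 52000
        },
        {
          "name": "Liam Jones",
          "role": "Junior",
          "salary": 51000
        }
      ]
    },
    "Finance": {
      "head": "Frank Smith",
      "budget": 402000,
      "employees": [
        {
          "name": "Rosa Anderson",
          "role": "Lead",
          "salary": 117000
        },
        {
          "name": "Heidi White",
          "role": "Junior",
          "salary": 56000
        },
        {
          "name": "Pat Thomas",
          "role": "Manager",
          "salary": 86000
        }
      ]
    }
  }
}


Path: departments.Research.employees (count)

Navigate:
  -> departments
  -> Research
  -> employees (array, length 3)

3


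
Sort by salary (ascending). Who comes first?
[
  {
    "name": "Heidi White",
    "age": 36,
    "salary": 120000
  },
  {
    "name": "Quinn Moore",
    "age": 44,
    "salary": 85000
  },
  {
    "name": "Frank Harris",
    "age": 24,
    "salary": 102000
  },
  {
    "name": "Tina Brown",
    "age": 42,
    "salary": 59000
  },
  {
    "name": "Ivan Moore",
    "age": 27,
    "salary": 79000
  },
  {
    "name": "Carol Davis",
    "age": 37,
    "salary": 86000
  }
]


Sort by: salary (ascending)

Sorted order:
  1. Tina Brown (salary = 59000)
  2. Ivan Moore (salary = 79000)
  3. Quinn Moore (salary = 85000)
  4. Carol Davis (salary = 86000)
  5. Frank Harris (salary = 102000)
  6. Heidi White (salary = 120000)

First: Tina Brown

Tina Brown


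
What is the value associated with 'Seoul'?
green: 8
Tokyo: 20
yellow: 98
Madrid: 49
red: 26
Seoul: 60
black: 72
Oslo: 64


Looking up key 'Seoul'
Value: 60

60


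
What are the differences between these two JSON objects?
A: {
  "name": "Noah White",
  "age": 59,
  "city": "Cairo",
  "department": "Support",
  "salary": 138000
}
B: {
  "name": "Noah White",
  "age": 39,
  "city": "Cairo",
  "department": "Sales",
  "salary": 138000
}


Comparing each field (in key order):
  name: same
  age: DIFFERENT
  city: same
  department: DIFFERENT
  salary: same
Differences:
  age: 59 -> 39
  department: Support -> Sales

2 field(s) changed

2 changes: age, department


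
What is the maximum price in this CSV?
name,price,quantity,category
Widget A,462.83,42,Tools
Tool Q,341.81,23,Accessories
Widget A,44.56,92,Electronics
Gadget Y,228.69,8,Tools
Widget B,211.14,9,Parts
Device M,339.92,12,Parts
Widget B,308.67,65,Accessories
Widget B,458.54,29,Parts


Computing maximum price:
Values: [462.83, 341.81, 44.56, 228.69, 211.14, 339.92, 308.67, 458.54]
Max = 462.83

462.83


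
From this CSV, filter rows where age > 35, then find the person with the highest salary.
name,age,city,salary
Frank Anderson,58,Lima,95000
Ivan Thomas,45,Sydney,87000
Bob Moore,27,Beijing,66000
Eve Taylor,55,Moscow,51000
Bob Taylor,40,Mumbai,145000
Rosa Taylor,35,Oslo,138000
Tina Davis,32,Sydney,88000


Filter: age > 35
Sort by: salary (descending)

Filtered records (4):
  Bob Taylor, age 40, salary $145000
  Frank Anderson, age 58, salary $95000
  Ivan Thomas, age 45, salary $87000
  Eve Taylor, age 55, salary $51000

Highest salary: Bob Taylor ($145000)

Bob Taylor


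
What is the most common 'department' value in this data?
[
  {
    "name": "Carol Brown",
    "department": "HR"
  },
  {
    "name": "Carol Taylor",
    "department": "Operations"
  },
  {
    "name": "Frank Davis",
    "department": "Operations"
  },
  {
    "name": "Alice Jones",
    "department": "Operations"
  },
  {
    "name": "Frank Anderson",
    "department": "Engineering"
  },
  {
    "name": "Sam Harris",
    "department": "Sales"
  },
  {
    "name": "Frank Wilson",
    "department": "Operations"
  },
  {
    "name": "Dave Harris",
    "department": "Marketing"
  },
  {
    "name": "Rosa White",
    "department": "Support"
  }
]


Counting 'department' values across 9 records:

  Operations: 4 ####
  HR: 1 #
  Engineering: 1 #
  Sales: 1 #
  Marketing: 1 #
  Support: 1 #

Most common: Operations (4 times)

Operations (4 times)


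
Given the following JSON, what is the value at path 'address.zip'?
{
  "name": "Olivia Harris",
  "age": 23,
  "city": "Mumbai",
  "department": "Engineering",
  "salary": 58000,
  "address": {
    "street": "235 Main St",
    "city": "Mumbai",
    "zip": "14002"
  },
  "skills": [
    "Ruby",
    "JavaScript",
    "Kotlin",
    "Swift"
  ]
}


Query: address.zip
Path: address -> zip
Value: 14002

14002


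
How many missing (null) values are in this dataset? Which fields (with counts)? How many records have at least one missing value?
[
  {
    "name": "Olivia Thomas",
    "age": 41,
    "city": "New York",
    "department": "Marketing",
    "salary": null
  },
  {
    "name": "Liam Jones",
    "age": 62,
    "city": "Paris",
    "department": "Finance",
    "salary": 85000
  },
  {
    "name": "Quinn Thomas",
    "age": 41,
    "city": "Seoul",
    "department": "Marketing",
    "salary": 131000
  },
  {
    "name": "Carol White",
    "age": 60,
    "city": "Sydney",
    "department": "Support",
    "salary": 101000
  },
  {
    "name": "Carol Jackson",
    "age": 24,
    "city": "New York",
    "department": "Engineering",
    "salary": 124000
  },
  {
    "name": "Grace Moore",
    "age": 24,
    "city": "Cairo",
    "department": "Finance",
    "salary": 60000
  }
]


Checking for missing (null) values in 6 records:

  Olivia Thomas: salary
  Liam Jones: complete
  Quinn Thomas: complete
  Carol White: complete
  Carol Jackson: complete
  Grace Moore: complete

Per field:
  name: 0 missing
  age: 0 missing
  city: 0 missing
  department: 0 missing
  salary: 1 missing

Total missing values: 1
Records with any missing: 1

1 missing values (salary: 1); 1 incomplete records


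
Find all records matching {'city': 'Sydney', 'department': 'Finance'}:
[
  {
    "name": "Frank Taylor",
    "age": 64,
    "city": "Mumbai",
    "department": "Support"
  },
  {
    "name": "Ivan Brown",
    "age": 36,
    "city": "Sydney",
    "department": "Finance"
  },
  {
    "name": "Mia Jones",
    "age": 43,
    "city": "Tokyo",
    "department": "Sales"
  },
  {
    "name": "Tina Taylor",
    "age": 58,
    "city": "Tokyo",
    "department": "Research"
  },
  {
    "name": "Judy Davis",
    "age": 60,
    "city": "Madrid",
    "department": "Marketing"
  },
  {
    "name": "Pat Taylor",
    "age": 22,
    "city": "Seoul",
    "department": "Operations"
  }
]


Search criteria: {'city': 'Sydney', 'department': 'Finance'}

Checking 6 records:
  Frank Taylor: {city: Mumbai, department: Support}
  Ivan Brown: {city: Sydney, department: Finance} <-- MATCH
  Mia Jones: {city: Tokyo, department: Sales}
  Tina Taylor: {city: Tokyo, department: Research}
  Judy Davis: {city: Madrid, department: Marketing}
  Pat Taylor: {city: Seoul, department: Operations}

Matches: ["Ivan Brown"]

["Ivan Brown"]


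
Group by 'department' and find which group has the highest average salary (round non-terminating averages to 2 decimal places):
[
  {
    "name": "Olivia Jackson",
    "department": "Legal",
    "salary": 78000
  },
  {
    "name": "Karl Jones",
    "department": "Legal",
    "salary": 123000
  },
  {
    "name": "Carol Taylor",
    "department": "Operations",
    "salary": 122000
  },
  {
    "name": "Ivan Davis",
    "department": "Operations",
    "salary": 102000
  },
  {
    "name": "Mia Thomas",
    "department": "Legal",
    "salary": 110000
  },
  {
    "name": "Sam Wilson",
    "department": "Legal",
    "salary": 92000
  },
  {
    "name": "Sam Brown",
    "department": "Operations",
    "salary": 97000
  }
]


Group by: department

Groups:
  Legal: 4 people, avg salary = 403000/4 = $100750
  Operations: 3 people, avg salary = 321000/3 = $107000

Highest average salary: Operations ($107000)

Operations ($107000)


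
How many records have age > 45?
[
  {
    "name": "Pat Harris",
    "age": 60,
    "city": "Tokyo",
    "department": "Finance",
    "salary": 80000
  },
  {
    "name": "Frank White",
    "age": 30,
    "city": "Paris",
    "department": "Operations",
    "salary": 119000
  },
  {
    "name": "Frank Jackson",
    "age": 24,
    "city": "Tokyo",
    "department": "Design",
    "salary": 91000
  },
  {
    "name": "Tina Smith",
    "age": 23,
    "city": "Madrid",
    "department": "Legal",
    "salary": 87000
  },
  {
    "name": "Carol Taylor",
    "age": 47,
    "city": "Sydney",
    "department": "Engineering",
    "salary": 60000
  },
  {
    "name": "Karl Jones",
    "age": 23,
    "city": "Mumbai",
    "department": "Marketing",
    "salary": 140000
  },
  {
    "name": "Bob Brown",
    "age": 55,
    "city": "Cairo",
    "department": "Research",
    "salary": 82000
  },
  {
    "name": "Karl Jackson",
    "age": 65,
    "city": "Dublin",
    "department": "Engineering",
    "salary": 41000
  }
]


Data: 8 records
Condition: age > 45

Checking each record:
  Pat Harris: 60 MATCH
  Frank White: 30
  Frank Jackson: 24
  Tina Smith: 23
  Carol Taylor: 47 MATCH
  Karl Jones: 23
  Bob Brown: 55 MATCH
  Karl Jackson: 65 MATCH

Count: 4

4


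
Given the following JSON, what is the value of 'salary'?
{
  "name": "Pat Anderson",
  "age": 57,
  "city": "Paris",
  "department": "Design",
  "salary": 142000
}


Looking up field 'salary'
Value: 142000

142000


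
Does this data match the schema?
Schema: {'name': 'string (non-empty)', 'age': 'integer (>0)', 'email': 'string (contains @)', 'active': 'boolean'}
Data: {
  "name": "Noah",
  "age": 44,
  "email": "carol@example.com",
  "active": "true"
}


Validating each field against schema:
  name: OK (non-empty string)
  age: OK (positive integer)
  email: OK (string with @)
  active: FAIL ("true" is not a boolean)

Result: INVALID (1 error: active)

INVALID (1 error: active)


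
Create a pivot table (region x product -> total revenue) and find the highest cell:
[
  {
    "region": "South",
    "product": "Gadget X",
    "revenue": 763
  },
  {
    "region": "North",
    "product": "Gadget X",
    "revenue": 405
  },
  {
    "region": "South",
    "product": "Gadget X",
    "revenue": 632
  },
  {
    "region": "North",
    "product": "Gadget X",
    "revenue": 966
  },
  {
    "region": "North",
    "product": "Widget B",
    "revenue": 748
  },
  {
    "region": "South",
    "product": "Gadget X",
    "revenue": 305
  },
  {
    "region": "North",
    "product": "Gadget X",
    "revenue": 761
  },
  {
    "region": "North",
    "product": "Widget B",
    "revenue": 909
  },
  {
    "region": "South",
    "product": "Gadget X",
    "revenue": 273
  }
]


Pivot: region (rows) x product (columns) -> total revenue

     Gadget X      Widget B    
North         2132          1657  
South         1973             0  

Highest: North / Gadget X = $2132

North / Gadget X = $2132


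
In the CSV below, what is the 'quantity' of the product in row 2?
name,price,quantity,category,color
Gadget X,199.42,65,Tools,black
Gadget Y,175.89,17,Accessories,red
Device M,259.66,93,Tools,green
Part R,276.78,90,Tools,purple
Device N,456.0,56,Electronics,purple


Query: Row 2 ('Gadget Y'), column 'quantity'
Value: 17

17


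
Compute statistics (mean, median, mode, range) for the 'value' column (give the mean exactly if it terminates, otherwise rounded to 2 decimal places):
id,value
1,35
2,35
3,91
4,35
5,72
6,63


Data: [35, 35, 91, 35, 72, 63]
Count: 6
Sum: 331
Mean: 331/6 ≈ 55.17 (rounded to 2 decimal places)
Sorted: [35, 35, 35, 63, 72, 91]
Median: 49.0
Mode: 35 (3 times)
Range: 91 - 35 = 56
Min: 35, Max: 91

mean≈55.17, median=49.0, mode=35, range=56


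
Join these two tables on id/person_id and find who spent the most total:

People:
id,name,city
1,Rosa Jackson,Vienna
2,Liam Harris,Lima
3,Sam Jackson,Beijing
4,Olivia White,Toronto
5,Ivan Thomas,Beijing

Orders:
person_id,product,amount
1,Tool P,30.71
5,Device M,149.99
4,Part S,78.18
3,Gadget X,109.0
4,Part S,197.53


Join on: people.id = orders.person_id

Joined rows:
  Rosa Jackson (Vienna) bought Tool P for $30.71
  Ivan Thomas (Beijing) bought Device M for $149.99
  Olivia White (Toronto) bought Part S for $78.18
  Sam Jackson (Beijing) bought Gadget X for $109.0
  Olivia White (Toronto) bought Part S for $197.53

Total per person:
  Olivia White: $275.71
  Ivan Thomas: $149.99
  Sam Jackson: $109.00
  Rosa Jackson: $30.71

Top spender: Olivia White ($275.71)

Olivia White ($275.71)


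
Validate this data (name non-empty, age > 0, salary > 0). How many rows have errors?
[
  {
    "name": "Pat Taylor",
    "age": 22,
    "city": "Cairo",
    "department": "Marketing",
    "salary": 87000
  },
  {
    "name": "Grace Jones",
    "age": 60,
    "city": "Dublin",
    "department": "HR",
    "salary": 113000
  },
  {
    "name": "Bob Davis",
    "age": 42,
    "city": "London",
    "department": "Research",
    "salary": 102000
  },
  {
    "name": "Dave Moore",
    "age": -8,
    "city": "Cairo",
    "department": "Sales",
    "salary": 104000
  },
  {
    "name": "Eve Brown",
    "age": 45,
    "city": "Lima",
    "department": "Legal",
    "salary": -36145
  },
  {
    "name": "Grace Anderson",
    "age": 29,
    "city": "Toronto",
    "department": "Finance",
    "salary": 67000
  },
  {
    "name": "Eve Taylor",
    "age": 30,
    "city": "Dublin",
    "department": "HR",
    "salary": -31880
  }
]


Validating 7 records:
Rules: name non-empty, age > 0, salary > 0

  Row 1 (Pat Taylor): OK
  Row 2 (Grace Jones): OK
  Row 3 (Bob Davis): OK
  Row 4 (Dave Moore): negative age: -8
  Row 5 (Eve Brown): negative salary: -36145
  Row 6 (Grace Anderson): OK
  Row 7 (Eve Taylor): negative salary: -31880

Total errors: 3

3 errors


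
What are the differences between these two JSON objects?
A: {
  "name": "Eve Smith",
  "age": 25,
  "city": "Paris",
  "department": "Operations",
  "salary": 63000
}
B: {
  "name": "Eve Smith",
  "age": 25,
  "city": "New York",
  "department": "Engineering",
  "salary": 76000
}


Comparing each field (in key order):
  name: same
  age: same
  city: DIFFERENT
  department: DIFFERENT
  salary: DIFFERENT
Differences:
  city: Paris -> New York
  department: Operations -> Engineering
  salary: 63000 -> 76000

3 field(s) changed

3 changes: city, department, salary


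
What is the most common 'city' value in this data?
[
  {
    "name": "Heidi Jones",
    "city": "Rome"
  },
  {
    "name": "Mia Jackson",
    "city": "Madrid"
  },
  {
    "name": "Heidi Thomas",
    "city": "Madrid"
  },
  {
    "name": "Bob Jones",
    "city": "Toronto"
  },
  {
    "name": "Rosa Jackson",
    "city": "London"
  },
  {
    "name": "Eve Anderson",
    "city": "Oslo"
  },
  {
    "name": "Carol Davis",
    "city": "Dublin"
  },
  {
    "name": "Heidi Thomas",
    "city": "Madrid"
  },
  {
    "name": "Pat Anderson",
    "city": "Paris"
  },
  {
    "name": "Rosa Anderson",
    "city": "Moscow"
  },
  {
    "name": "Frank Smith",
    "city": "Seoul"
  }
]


Counting 'city' values across 11 records:

  Madrid: 3 ###
  Rome: 1 #
  Toronto: 1 #
  London: 1 #
  Oslo: 1 #
  Dublin: 1 #
  Paris: 1 #
  Moscow: 1 #
  Seoul: 1 #

Most common: Madrid (3 times)

Madrid (3 times)


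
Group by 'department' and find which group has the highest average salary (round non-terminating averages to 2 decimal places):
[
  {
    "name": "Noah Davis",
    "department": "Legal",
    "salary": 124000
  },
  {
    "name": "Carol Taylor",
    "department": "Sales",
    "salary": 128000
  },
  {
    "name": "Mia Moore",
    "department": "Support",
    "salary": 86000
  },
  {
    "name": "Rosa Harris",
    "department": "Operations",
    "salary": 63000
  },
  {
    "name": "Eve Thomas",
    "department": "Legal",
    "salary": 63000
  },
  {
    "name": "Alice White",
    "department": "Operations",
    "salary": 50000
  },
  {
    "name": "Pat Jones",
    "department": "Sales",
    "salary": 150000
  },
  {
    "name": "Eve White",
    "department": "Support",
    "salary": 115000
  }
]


Group by: department

Groups:
  Legal: 2 people, avg salary = 187000/2 = $93500
  Operations: 2 people, avg salary = 113000/2 = $56500
  Sales: 2 people, avg salary = 278000/2 = $139000
  Support: 2 people, avg salary = 201000/2 = $100500

Highest average salary: Sales ($139000)

Sales ($139000)


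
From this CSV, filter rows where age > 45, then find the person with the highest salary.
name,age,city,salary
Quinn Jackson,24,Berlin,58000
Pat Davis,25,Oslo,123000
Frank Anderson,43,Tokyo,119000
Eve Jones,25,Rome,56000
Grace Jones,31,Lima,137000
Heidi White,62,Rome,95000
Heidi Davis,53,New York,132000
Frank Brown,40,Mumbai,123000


Filter: age > 45
Sort by: salary (descending)

Filtered records (2):
  Heidi Davis, age 53, salary $132000
  Heidi White, age 62, salary $95000

Highest salary: Heidi Davis ($132000)

Heidi Davis


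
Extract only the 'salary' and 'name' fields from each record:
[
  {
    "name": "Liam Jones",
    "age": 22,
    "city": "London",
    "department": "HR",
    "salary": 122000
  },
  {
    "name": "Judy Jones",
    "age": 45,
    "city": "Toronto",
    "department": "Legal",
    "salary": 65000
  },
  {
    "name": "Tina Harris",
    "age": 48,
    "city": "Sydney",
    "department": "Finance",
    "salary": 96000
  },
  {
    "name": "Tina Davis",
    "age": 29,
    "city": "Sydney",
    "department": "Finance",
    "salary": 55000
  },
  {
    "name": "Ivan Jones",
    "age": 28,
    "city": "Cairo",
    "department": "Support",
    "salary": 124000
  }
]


Original: 5 records with fields: name, age, city, department, salary
Keep: ['salary', 'name']
Drop: ['age', 'city', 'department']
Result: 5 records, 2 fields each

[
  {
    "salary": 122000,
    "name": "Liam Jones"
  },
  {
    "salary": 65000,
    "name": "Judy Jones"
  },
  {
    "salary": 96000,
    "name": "Tina Harris"
  },
  {
    "salary": 55000,
    "name": "Tina Davis"
  },
  {
    "salary": 124000,
    "name": "Ivan Jones"
  }
]


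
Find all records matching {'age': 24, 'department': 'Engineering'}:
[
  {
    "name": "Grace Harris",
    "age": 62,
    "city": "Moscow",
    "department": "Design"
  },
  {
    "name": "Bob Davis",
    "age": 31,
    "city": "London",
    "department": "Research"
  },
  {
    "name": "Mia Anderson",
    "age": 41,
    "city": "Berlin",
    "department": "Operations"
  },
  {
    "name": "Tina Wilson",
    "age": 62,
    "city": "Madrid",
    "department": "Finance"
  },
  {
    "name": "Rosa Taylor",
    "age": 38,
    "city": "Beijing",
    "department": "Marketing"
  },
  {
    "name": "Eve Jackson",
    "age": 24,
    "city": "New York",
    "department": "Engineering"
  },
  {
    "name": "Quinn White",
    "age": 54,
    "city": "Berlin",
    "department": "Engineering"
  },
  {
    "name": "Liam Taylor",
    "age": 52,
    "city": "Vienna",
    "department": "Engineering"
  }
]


Search criteria: {'age': 24, 'department': 'Engineering'}

Checking 8 records:
  Grace Harris: {age: 62, department: Design}
  Bob Davis: {age: 31, department: Research}
  Mia Anderson: {age: 41, department: Operations}
  Tina Wilson: {age: 62, department: Finance}
  Rosa Taylor: {age: 38, department: Marketing}
  Eve Jackson: {age: 24, department: Engineering} <-- MATCH
  Quinn White: {age: 54, department: Engineering}
  Liam Taylor: {age: 52, department: Engineering}

Matches: ["Eve Jackson"]

["Eve Jackson"]


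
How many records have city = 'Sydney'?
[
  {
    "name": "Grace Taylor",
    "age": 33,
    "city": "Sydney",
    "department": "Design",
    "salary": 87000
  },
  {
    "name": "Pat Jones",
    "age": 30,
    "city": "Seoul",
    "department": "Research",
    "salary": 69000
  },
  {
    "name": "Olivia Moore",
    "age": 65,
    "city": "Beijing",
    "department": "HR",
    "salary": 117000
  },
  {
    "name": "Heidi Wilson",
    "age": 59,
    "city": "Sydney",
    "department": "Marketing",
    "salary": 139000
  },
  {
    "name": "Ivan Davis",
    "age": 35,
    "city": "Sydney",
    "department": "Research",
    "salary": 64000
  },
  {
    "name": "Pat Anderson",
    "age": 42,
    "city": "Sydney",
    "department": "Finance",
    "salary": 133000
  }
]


Data: 6 records
Condition: city = 'Sydney'

Checking each record:
  Grace Taylor: Sydney MATCH
  Pat Jones: Seoul
  Olivia Moore: Beijing
  Heidi Wilson: Sydney MATCH
  Ivan Davis: Sydney MATCH
  Pat Anderson: Sydney MATCH

Count: 4

4


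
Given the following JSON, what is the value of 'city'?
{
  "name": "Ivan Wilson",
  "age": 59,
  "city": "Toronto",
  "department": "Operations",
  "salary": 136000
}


Looking up field 'city'
Value: Toronto

Toronto


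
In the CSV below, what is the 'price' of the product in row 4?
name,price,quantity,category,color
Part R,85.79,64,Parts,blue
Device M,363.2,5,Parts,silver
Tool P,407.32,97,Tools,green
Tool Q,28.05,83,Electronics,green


Query: Row 4 ('Tool Q'), column 'price'
Value: 28.05

28.05


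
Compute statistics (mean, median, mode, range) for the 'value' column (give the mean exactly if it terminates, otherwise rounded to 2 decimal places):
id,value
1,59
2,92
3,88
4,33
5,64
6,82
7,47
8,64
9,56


Data: [59, 92, 88, 33, 64, 82, 47, 64, 56]
Count: 9
Sum: 585
Mean: 585/9 = 65
Sorted: [33, 47, 56, 59, 64, 64, 82, 88, 92]
Median: 64.0
Mode: 64 (2 times)
Range: 92 - 33 = 59
Min: 33, Max: 92

mean=65, median=64.0, mode=64, range=59


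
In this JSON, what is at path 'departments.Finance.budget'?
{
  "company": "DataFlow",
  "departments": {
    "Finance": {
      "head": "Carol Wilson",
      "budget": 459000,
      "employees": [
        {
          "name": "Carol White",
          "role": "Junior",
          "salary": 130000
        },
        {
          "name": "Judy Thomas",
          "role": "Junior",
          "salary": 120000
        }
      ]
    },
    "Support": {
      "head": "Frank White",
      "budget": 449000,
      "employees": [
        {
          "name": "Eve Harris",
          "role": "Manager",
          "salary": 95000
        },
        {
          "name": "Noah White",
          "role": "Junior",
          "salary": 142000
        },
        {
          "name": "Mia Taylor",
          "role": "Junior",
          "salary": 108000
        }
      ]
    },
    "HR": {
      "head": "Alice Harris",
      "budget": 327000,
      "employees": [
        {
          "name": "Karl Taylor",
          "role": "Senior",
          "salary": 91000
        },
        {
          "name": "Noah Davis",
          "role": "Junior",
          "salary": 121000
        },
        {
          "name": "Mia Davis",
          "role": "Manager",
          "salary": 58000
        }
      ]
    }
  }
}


Path: departments.Finance.budget

Navigate:
  -> departments
  -> Finance
  -> budget = 459000

459000


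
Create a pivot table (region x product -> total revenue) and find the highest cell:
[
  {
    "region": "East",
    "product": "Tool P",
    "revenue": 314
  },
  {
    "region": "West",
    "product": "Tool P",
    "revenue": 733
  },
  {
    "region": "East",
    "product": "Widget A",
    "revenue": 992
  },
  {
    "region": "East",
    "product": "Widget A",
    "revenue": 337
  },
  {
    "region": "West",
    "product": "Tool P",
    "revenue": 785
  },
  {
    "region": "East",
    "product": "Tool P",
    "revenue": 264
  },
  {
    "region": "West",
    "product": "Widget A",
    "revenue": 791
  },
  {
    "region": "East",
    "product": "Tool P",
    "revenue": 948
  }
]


Pivot: region (rows) x product (columns) -> total revenue

     Tool P        Widget A    
East          1526          1329  
West          1518           791  

Highest: East / Tool P = $1526

East / Tool P = $1526


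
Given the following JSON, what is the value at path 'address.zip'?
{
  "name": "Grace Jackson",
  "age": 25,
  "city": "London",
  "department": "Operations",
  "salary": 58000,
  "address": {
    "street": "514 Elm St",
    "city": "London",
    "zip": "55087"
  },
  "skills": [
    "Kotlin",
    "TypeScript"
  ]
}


Query: address.zip
Path: address -> zip
Value: 55087

55087


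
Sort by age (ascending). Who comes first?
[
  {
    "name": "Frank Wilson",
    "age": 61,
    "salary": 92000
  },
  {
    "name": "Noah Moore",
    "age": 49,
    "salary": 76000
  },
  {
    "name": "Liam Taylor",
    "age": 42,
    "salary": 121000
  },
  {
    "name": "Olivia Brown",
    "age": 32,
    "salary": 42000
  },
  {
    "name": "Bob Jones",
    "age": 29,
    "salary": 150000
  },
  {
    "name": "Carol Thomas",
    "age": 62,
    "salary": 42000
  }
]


Sort by: age (ascending)

Sorted order:
  1. Bob Jones (age = 29)
  2. Olivia Brown (age = 32)
  3. Liam Taylor (age = 42)
  4. Noah Moore (age = 49)
  5. Frank Wilson (age = 61)
  6. Carol Thomas (age = 62)

First: Bob Jones

Bob Jones


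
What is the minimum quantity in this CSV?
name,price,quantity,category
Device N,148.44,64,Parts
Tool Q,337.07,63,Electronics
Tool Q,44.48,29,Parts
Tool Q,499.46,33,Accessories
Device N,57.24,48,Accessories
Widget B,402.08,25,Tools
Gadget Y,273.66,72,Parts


Computing minimum quantity:
Values: [64, 63, 29, 33, 48, 25, 72]
Min = 25

25


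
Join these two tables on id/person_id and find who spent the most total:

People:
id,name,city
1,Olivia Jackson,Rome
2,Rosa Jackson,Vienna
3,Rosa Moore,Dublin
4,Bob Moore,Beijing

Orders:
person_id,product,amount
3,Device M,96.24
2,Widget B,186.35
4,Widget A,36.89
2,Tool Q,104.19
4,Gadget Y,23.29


Join on: people.id = orders.person_id

Joined rows:
  Rosa Moore (Dublin) bought Device M for $96.24
  Rosa Jackson (Vienna) bought Widget B for $186.35
  Bob Moore (Beijing) bought Widget A for $36.89
  Rosa Jackson (Vienna) bought Tool Q for $104.19
  Bob Moore (Beijing) bought Gadget Y for $23.29

Total per person:
  Rosa Jackson: $290.54
  Rosa Moore: $96.24
  Bob Moore: $60.18

Top spender: Rosa Jackson ($290.54)

Rosa Jackson ($290.54)


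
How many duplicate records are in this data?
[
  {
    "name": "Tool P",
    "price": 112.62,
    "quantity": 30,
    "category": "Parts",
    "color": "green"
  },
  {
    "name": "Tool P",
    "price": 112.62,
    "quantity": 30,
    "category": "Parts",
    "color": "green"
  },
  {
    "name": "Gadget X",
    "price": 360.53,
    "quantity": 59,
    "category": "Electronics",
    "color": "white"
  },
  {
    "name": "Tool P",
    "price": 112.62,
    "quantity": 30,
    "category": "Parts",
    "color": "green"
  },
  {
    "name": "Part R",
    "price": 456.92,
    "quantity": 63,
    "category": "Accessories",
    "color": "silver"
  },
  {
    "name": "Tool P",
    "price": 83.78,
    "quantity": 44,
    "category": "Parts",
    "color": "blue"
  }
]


Checking 6 records for duplicates:

  Row 1: Tool P ($112.62, qty 30)
  Row 2: Tool P ($112.62, qty 30) <-- DUPLICATE
  Row 3: Gadget X ($360.53, qty 59)
  Row 4: Tool P ($112.62, qty 30) <-- DUPLICATE
  Row 5: Part R ($456.92, qty 63)
  Row 6: Tool P ($83.78, qty 44)

Duplicates found: 2
Unique records: 4

2 duplicates, 4 unique


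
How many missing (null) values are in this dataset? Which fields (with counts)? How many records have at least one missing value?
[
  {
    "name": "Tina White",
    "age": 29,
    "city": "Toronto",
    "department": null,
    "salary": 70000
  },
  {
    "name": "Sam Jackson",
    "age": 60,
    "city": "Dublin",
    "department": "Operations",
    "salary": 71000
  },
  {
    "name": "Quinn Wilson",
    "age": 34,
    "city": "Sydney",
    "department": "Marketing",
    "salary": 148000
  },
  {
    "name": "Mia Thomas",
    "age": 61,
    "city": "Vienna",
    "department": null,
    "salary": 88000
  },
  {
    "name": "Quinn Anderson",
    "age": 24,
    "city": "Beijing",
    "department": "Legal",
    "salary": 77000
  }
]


Checking for missing (null) values in 5 records:

  Tina White: department
  Sam Jackson: complete
  Quinn Wilson: complete
  Mia Thomas: department
  Quinn Anderson: complete

Per field:
  name: 0 missing
  age: 0 missing
  city: 0 missing
  department: 2 missing
  salary: 0 missing

Total missing values: 2
Records with any missing: 2

2 missing values (department: 2); 2 incomplete records


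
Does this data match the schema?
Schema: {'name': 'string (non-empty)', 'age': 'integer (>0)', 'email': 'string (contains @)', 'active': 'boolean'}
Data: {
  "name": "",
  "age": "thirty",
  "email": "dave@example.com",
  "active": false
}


Validating each field against schema:
  name: FAIL ("" is an empty string)
  age: FAIL ("thirty" is not an integer)
  email: OK (string with @)
  active: OK (boolean)

Result: INVALID (2 errors: name, age)

INVALID (2 errors: name, age)


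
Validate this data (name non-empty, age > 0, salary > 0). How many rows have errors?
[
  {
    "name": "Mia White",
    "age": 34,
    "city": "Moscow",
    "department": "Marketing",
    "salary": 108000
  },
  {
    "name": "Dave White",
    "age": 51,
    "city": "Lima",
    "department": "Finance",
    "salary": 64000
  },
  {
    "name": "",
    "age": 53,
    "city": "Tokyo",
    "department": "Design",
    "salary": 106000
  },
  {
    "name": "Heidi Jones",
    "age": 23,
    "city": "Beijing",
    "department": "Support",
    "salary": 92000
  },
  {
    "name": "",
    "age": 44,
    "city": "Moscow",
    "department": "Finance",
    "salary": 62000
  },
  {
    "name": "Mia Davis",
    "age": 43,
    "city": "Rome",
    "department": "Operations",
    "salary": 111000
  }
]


Validating 6 records:
Rules: name non-empty, age > 0, salary > 0

  Row 1 (Mia White): OK
  Row 2 (Dave White): OK
  Row 3 (???): empty name
  Row 4 (Heidi Jones): OK
  Row 5 (???): empty name
  Row 6 (Mia Davis): OK

Total errors: 2

2 errors


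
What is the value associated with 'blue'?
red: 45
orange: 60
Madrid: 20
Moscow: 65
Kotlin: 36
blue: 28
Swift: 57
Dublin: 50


Looking up key 'blue'
Value: 28

28


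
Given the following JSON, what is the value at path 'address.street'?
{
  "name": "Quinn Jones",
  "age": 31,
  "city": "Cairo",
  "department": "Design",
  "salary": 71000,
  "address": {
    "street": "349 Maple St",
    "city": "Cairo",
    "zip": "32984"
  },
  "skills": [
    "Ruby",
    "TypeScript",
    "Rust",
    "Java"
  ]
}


Query: address.street
Path: address -> street
Value: 349 Maple St

349 Maple St


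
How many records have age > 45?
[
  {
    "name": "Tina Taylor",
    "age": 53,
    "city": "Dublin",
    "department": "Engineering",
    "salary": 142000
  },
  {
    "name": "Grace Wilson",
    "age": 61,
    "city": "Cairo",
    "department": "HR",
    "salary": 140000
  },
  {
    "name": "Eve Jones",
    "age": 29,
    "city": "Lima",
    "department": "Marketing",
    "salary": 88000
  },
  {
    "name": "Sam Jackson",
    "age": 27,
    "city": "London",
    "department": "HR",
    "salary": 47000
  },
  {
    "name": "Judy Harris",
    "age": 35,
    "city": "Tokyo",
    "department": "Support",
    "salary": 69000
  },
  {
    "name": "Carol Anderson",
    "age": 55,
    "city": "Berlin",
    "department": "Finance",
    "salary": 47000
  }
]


Data: 6 records
Condition: age > 45

Checking each record:
  Tina Taylor: 53 MATCH
  Grace Wilson: 61 MATCH
  Eve Jones: 29
  Sam Jackson: 27
  Judy Harris: 35
  Carol Anderson: 55 MATCH

Count: 3

3
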